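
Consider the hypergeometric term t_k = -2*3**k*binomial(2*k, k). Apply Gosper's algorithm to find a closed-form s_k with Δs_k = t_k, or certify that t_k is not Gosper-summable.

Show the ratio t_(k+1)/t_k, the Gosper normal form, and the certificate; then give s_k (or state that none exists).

The ratio is 6*(2*k + 1)/(k + 1).
Take A(k)=12*k + 6, B(k)=k + 1, C(k)=1.
Key eq: (12*k + 6)·f(k+1) = (k)·f(k) + (1).
Degrees (1,1,0) ⇒ d ≤ -1.
d = -1 < 0 ⇒ no nonzero polynomial f; not summable.

none (Gosper's algorithm certifies no s_k)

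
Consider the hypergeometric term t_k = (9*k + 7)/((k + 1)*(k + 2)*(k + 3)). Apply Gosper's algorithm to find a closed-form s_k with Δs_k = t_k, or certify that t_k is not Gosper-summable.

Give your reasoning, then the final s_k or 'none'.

t_(k+1)/t_k = (k + 1)*(9*k + 16)/((k + 4)*(9*k + 7)).
So A=k + 1 and B=k + 4, with C=k + 7/9.
Set up (k + 1)·f(k+1) − (k + 3)·f(k) − (k + 7/9) = 0.
From deg A=1, deg B=1, deg C=1: d=2.
Solve for f: f(k) = k*(4*k + 3)/9 (degree 2 ≤ 2).
R(k) = B(k−1)·f(k)/C(k) = k*(k + 3)*(4*k + 3)/(9*k + 7); s_k = R·t_k = k*(4*k + 3)/((k + 1)*(k + 2)).
Check: Δs_k = (9*k + 7)/(k**3 + 6*k**2 + 11*k + 6). ✓

s_k = k*(4*k + 3)/((k + 1)*(k + 2))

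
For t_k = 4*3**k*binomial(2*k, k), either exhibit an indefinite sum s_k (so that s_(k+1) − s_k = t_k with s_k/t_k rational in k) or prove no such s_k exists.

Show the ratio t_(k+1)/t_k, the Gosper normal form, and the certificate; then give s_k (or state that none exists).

Step 1: r(k) = 6*(2*k + 1)/(k + 1).
So A=12*k + 6 and B=k + 1, with C=1.
Solve (12*k + 6)·f(k+1) − (k)·f(k) = 1.
d = -1 from the (1,1,0) case.
Bound -1 < 0, so the key equation has no polynomial solution.

not Gosper-summable; s_k does not exist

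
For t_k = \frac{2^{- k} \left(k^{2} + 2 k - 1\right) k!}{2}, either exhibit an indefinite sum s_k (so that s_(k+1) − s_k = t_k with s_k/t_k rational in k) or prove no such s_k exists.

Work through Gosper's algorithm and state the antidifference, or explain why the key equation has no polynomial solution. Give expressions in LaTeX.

t_(k+1)/t_k = (k + 1)*(2*k + (k + 1)**2 + 1)/(2*(k**2 + 2*k - 1)).
A = k/2 + 1/2, B = 1, C = k**2 + 2*k - 1.
Solve (k/2 + 1/2)·f(k+1) − (1)·f(k) = k**2 + 2*k - 1.
Bound: deg f ≤ 1.
Match coefficients ⇒ f(k) = 2*(k + 2).
Certificate R = B(k−1)f/C = 2*(k + 2)/(k**2 + 2*k - 1) gives s_k = (k + 2)*factorial(k)/2**k.
Verify: (k**2 + 2*k - 1)*factorial(k)/(2*2**k) matches t_k.

s_k = 2^{- k} \left(k + 2\right) k!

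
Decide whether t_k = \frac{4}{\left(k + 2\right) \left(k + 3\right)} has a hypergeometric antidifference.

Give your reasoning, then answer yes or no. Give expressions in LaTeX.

The ratio is (k + 2)/(k + 4).
Take A(k)=k + 2, B(k)=k + 4, C(k)=1.
Solve (k + 2)·f(k+1) − (k + 3)·f(k) = 1.
From deg A=1, deg B=1, deg C=0: d=1.
Coefficient equations give f(k) = k/2.
So s_k = (B(k−1)f/C)·t_k = (k*(k + 3)/2)·t_k = 2*k/(k + 2).
Verify: 4/(k**2 + 5*k + 6) matches t_k.

Yes. s_k = \frac{2 k}{k + 2}.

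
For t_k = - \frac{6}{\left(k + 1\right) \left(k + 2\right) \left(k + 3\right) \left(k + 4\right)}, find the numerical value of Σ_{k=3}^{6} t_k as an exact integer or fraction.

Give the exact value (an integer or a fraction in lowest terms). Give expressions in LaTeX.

Σ = -1/72

Step 1: r(k) = (k + 1)/(k + 5).
Take A(k)=k + 1, B(k)=k + 5, C(k)=1.
Key eq: (k + 1)·f(k+1) = (k + 4)·f(k) + (1).
deg f ≤ 3 (via 1,1,0).
Coefficient equations give f(k) = k*(k**2 + 6*k + 11)/18.
R(k) = B(k−1)·f(k)/C(k) = k*(k + 4)*(k**2 + 6*k + 11)/18; s_k = R·t_k = k*(-k**2 - 6*k - 11)/(3*(k + 1)*(k + 2)*(k + 3)).
Δs = -6/(k**4 + 10*k**3 + 35*k**2 + 50*k + 24), as required.
Sum = s_(7) − s_(3); s_(7) = -119/360, s_(3) = -19/60 ⇒ -1/72.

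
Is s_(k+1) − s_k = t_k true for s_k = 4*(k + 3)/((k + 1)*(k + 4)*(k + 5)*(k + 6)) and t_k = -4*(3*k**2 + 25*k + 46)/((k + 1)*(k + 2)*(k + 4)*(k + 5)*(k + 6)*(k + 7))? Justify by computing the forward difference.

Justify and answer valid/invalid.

s_(k+1) = 4*(k + 4)/((k + 2)*(k + 5)*(k + 6)*(k + 7))
s_(k+1) − s_k = 4*(-3*k**2 - 17*k - 26)/(k**6 + 25*k**5 + 247*k**4 + 1219*k**3 + 3112*k**2 + 3796*k + 1680)
(s_(k+1) − s_k) − t_k = 16*(2*k + 5)/(k**6 + 25*k**5 + 247*k**4 + 1219*k**3 + 3112*k**2 + 3796*k + 1680)

Invalid: residual 16*(2*k + 5)/(k**6 + 25*k**5 + 247*k**4 + 1219*k**3 + 3112*k**2 + 3796*k + 1680) ≠ 0.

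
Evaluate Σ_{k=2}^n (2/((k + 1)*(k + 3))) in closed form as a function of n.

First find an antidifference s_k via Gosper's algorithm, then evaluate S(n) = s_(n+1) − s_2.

r(k) = (k + 1)*(k + 3)/((k + 2)*(k + 4)) after simplifying.
So A=k + 1 and B=k + 4, with C=k + 2.
Need (k + 1)·f(k+1) − (k + 3)·f(k) = k + 2.
Bound: deg f ≤ 2.
A polynomial solution: f(k) = k*(3*k + 5)/4.
Then R = B(k−1)f/C = k*(k + 3)*(3*k + 5)/(4*(k + 2)), so s_k = R(k)·t_k = k*(3*k + 5)/(2*(k + 1)*(k + 2)).
Verify: 2/(k**2 + 4*k + 3) matches t_k.
Σ_(k=2)^n t_k = s_(n+1) − s_(2) = ((3*n**2 + 11*n + 8)/(2*(n**2 + 5*n + 6))) − (11/12), i.e. (7*n**2 + 11*n - 18)/(12*(n**2 + 5*n + 6)).

S(n) = (7*n**2 + 11*n - 18)/(12*(n**2 + 5*n + 6))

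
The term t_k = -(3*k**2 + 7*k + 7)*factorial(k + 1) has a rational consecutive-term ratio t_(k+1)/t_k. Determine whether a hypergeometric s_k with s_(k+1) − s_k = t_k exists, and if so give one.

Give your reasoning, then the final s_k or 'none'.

Ratio r(k) = (k + 2)*(7*k + 3*(k + 1)**2 + 14)/(3*k**2 + 7*k + 7).
Gosper form: A/B · C(k+1)/C(k) with A=k + 2, B=1, C=k**2 + 7*k/3 + 7/3.
Key eq: (k + 2)·f(k+1) = (1)·f(k) + (k**2 + 7*k/3 + 7/3).
d = 1 from the (1,0,2) case.
Solve for f: f(k) = (3*k + 1)/3 (degree 1 ≤ 1).
Get s_k = R·t_k = -(3*k + 1)*factorial(k + 1) with R(k) = B(k−1)f(k)/C(k) = (3*k + 1)/(3*k**2 + 7*k + 7).
Check: Δs_k = -(3*k**2 + 7*k + 7)*factorial(k + 1). ✓

s_k = -(3*k + 1)*factorial(k + 1)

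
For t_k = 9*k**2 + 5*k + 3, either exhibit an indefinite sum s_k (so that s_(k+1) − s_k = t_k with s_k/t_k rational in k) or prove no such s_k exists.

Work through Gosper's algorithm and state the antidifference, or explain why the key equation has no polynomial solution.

Step 1: r(k) = (9*k**2 + 23*k + 17)/(9*k**2 + 5*k + 3).
Factor: A=1; B=1; C=k**2 + 5*k/9 + 1/3.
Set up (1)·f(k+1) − (1)·f(k) − (k**2 + 5*k/9 + 1/3) = 0.
Degrees (0,0,2) ⇒ d ≤ 3.
A polynomial solution: f(k) = k*(3*k**2 - 2*k + 2)/9.
Then R = B(k−1)f/C = k*(3*k**2 - 2*k + 2)/(9*k**2 + 5*k + 3), so s_k = R(k)·t_k = k*(3*k**2 - 2*k + 2).
Verify: 9*k**2 + 5*k + 3 matches t_k.

s_k = k*(3*k**2 - 2*k + 2)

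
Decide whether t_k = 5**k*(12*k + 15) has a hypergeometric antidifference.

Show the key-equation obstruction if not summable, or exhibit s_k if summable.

Step 1: r(k) = 5*(4*k + 9)/(4*k + 5).
Take A(k)=5, B(k)=1, C(k)=k + 5/4.
f must satisfy (5)·f(k+1) − (1)·f(k) = k + 5/4.
d = 1 from the (0,0,1) case.
Coefficient equations give f(k) = k/4.
Certificate R = B(k−1)f/C = k/(4*k + 5) gives s_k = 3*5**k*k.
Δs = 5**k*(12*k + 15), as required.

Yes. s_k = 3*5**k*k.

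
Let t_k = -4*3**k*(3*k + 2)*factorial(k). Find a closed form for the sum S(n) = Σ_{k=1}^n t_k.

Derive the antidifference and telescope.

S(n) = -12*3**n*factorial(n + 1) + 12

t_(k+1)/t_k = 3*(k + 1)*(3*k + 5)/(3*k + 2).
Normal form (A,B,C) = (3*k + 3, 1, k + 2/3).
Need (3*k + 3)·f(k+1) − (1)·f(k) = k + 2/3.
Bound: deg f ≤ 0.
Coefficient equations give f(k) = 1/3.
Certificate R = B(k−1)f/C = 1/(3*k + 2) gives s_k = -4*3**k*factorial(k).
Check: Δs_k = -4*3**k*(3*k + 2)*factorial(k). ✓
Σ_(k=1)^n t_k = s_(n+1) − s_(1) = (-12*3**n*factorial(n + 1)) − (-12), i.e. -12*3**n*factorial(n + 1) + 12.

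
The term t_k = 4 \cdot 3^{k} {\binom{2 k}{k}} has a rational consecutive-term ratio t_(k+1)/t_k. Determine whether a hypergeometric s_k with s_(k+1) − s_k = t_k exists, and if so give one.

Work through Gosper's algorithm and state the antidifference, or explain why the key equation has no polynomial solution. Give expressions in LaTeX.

none (Gosper's algorithm certifies no s_k)

r(k) = 6*(2*k + 1)/(k + 1) after simplifying.
Gosper form: A/B · C(k+1)/C(k) with A=12*k + 6, B=k + 1, C=1.
Key eq: (12*k + 6)·f(k+1) = (k)·f(k) + (1).
From deg A=1, deg B=1, deg C=0: d=-1.
d = -1 < 0 ⇒ no nonzero polynomial f; not summable.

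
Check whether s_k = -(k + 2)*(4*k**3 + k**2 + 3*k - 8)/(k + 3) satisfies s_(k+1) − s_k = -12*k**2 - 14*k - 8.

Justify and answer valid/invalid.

Invalid: residual (8*k**3 + 49*k**2 + 47*k + 32)/(k**2 + 7*k + 12) ≠ 0.

s_(k+1) = k*(-4*k**3 - 25*k**2 - 56*k - 51)/(k + 4)
s_(k+1) − s_k = (-12*k**4 - 90*k**3 - 201*k**2 - 177*k - 64)/(k**2 + 7*k + 12)
(s_(k+1) − s_k) − t_k = (8*k**3 + 49*k**2 + 47*k + 32)/(k**2 + 7*k + 12)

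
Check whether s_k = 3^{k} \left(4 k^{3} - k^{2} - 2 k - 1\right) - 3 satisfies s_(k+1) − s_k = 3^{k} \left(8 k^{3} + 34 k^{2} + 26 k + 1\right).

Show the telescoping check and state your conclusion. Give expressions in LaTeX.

s_(k+1) = 3*3**k*(-2*k + 4*(k + 1)**3 - (k + 1)**2 - 3) - 3
s_(k+1) − s_k = 3**k*(8*k**3 + 34*k**2 + 26*k + 1)
(s_(k+1) − s_k) − t_k = 0

valid (s_(k+1) − s_k reduces to t_k)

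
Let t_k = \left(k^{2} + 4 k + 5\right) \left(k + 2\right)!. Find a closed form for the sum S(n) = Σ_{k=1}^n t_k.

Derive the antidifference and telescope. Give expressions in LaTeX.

The ratio is (k + 3)*(4*k + (k + 1)**2 + 9)/(k**2 + 4*k + 5).
A = k + 3, B = 1, C = k**2 + 4*k + 5.
f must satisfy (k + 3)·f(k+1) − (1)·f(k) = k**2 + 4*k + 5.
Bound: deg f ≤ 1.
Solve for f: f(k) = k + 1 (degree 1 ≤ 1).
Get s_k = R·t_k = (k + 1)*factorial(k + 2) with R(k) = B(k−1)f(k)/C(k) = (k + 1)/(k**2 + 4*k + 5).
Check: Δs_k = (k**2 + 4*k + 5)*factorial(k + 2). ✓
Σ_(k=1)^n t_k = s_(n+1) − s_(1) = ((n + 2)*factorial(n + 3)) − (12), i.e. n*factorial(n + 3) + 2*factorial(n + 3) - 12.

S(n) = n \left(n + 3\right)! + 2 \left(n + 3\right)! - 12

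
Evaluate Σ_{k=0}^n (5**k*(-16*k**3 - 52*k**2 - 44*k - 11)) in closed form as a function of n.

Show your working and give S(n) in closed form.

S(n) = -20*5**n*n**3 - 50*5**n*n**2 - 45*5**n*n - 10*5**n - 1

t_(k+1)/t_k = 5*(16*k**3 + 100*k**2 + 196*k + 123)/(16*k**3 + 52*k**2 + 44*k + 11).
A = 5, B = 1, C = k**3 + 13*k**2/4 + 11*k/4 + 11/16.
Set up (5)·f(k+1) − (1)·f(k) − (k**3 + 13*k**2/4 + 11*k/4 + 11/16) = 0.
From deg A=0, deg B=0, deg C=3: d=3.
A polynomial solution: f(k) = (4*k**3 - 2*k**2 + k - 1)/16.
Certificate R = B(k−1)f/C = (4*k**3 - 2*k**2 + k - 1)/((2*k + 1)*(8*k**2 + 22*k + 11)) gives s_k = 5**k*(-4*k**3 + 2*k**2 - k + 1).
Δs = 5**k*(-16*k**3 - 52*k**2 - 44*k - 11), as required.
Evaluate: s_(n+1) = 5**(n + 1)*(-4*n**3 - 10*n**2 - 9*n - 2); subtract s_(0) = 1 ⇒ S(n) = -20*5**n*n**3 - 50*5**n*n**2 - 45*5**n*n - 10*5**n - 1.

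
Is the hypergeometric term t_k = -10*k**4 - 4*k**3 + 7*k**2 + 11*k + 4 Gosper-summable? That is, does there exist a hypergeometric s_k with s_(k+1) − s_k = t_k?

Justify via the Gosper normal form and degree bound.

Yes. s_k = k**2*(-2*k**3 + 4*k**2 + k + 1).

Ratio r(k) = (10*k**4 + 44*k**3 + 65*k**2 + 27*k - 8)/(10*k**4 + 4*k**3 - 7*k**2 - 11*k - 4).
So A=1 and B=1, with C=k**4 + 2*k**3/5 - 7*k**2/10 - 11*k/10 - 2/5.
Set up (1)·f(k+1) − (1)·f(k) − (k**4 + 2*k**3/5 - 7*k**2/10 - 11*k/10 - 2/5) = 0.
From deg A=0, deg B=0, deg C=4: d=5.
A polynomial solution: f(k) = k**2*(2*k**3 - 4*k**2 - k - 1)/10.
So s_k = (B(k−1)f/C)·t_k = (k**2*(2*k**3 - 4*k**2 - k - 1)/(10*k**4 + 4*k**3 - 7*k**2 - 11*k - 4))·t_k = k**2*(-2*k**3 + 4*k**2 + k + 1).
s_(k+1) − s_k = -10*k**4 - 4*k**3 + 7*k**2 + 11*k + 4 = t_k.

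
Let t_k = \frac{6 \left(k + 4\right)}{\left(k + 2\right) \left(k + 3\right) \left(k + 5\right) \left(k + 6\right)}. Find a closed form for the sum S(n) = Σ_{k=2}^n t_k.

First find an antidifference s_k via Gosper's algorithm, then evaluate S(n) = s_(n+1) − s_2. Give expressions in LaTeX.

S(n) = \frac{3 \left(n^{2} + 9 n - 10\right)}{28 \left(n^{2} + 9 n + 18\right)}

t_(k+1)/t_k = (k + 2)*(k + 5)**2/((k + 4)**2*(k + 7)).
A = k + 2, B = k + 7, C = k**2 + 8*k + 16.
Set up (k + 2)·f(k+1) − (k + 6)·f(k) − (k**2 + 8*k + 16) = 0.
From deg A=1, deg B=1, deg C=2: d=4.
Coefficient equations give f(k) = k*(k + 3)*(k + 4)*(k + 7)/20.
Certificate R = B(k−1)f/C = k*(k + 3)*(k + 6)*(k + 7)/(20*(k + 4)) gives s_k = 3*k*(k + 7)/(10*(k**2 + 7*k + 10)).
s_(k+1) − s_k = 6*(k + 4)/(k**4 + 16*k**3 + 91*k**2 + 216*k + 180) = t_k.
Σ_(k=2)^n t_k = s_(n+1) − s_(2) = (3*(n**2 + 9*n + 8)/(10*(n**2 + 9*n + 18))) − (27/140), i.e. 3*(n**2 + 9*n - 10)/(28*(n**2 + 9*n + 18)).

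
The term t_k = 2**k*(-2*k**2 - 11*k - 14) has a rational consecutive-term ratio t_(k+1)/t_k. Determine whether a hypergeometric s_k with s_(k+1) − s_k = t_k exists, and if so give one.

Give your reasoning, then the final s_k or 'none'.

Ratio r(k) = 2*(2*k**2 + 15*k + 27)/(2*k**2 + 11*k + 14).
So A=2 and B=1, with C=k**2 + 11*k/2 + 7.
Solve (2)·f(k+1) − (1)·f(k) = k**2 + 11*k/2 + 7.
d = 2 from the (0,0,2) case.
A polynomial solution: f(k) = (2*k**2 + 3*k + 4)/2.
R(k) = B(k−1)·f(k)/C(k) = (2*k**2 + 3*k + 4)/((k + 2)*(2*k + 7)); s_k = R·t_k = 2**k*(-2*k**2 - 3*k - 4).
Δs = 2**k*(-2*k**2 - 11*k - 14), as required.

s_k = 2**k*(-2*k**2 - 3*k - 4)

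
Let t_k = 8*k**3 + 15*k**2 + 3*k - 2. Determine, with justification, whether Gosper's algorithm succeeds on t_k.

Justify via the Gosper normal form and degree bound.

r(k) = (8*k**3 + 39*k**2 + 57*k + 24)/(8*k**3 + 15*k**2 + 3*k - 2) after simplifying.
Take A(k)=1, B(k)=1, C(k)=k**3 + 15*k**2/8 + 3*k/8 - 1/4.
Set up (1)·f(k+1) − (1)·f(k) − (k**3 + 15*k**2/8 + 3*k/8 - 1/4) = 0.
deg f ≤ 4 (via 0,0,3).
A polynomial solution: f(k) = k*(2*k**3 + k**2 - 4*k - 1)/8.
So s_k = (B(k−1)f/C)·t_k = (k*(2*k**3 + k**2 - 4*k - 1)/(8*k**3 + 15*k**2 + 3*k - 2))·t_k = k*(2*k**3 + k**2 - 4*k - 1).
s_(k+1) − s_k = 8*k**3 + 15*k**2 + 3*k - 2 = t_k.

Yes. s_k = k*(2*k**3 + k**2 - 4*k - 1).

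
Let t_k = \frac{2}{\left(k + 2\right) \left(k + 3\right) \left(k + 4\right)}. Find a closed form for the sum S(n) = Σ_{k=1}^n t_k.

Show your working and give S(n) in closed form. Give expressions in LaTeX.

S(n) = \frac{n \left(n + 7\right)}{12 \left(n^{2} + 7 n + 12\right)}

Ratio r(k) = (k + 2)/(k + 5).
So A=k + 2 and B=k + 5, with C=1.
Set up (k + 2)·f(k+1) − (k + 4)·f(k) − (1) = 0.
Bound: deg f ≤ 2.
Match coefficients ⇒ f(k) = k*(k + 5)/12.
So s_k = (B(k−1)f/C)·t_k = (k*(k + 4)*(k + 5)/12)·t_k = k*(k + 5)/(6*(k + 2)*(k + 3)).
Δs = 2/(k**3 + 9*k**2 + 26*k + 24), as required.
Σ_(k=1)^n t_k = s_(n+1) − s_(1) = ((n**2 + 7*n + 6)/(6*(n**2 + 7*n + 12))) − (1/12), i.e. n*(n + 7)/(12*(n**2 + 7*n + 12)).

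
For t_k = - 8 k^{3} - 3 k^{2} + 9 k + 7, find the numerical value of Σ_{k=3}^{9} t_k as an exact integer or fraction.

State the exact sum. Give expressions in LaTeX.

Step 1: r(k) = (8*k**3 + 27*k**2 + 21*k - 5)/(8*k**3 + 3*k**2 - 9*k - 7).
Gosper form: A/B · C(k+1)/C(k) with A=1, B=1, C=k**3 + 3*k**2/8 - 9*k/8 - 7/8.
Need (1)·f(k+1) − (1)·f(k) = k**3 + 3*k**2/8 - 9*k/8 - 7/8.
deg f ≤ 4 (via 0,0,3).
A polynomial solution: f(k) = k*(2*k**3 - 3*k**2 - 4*k - 2)/8.
R(k) = B(k−1)·f(k)/C(k) = k*(2*k**3 - 3*k**2 - 4*k - 2)/(8*k**3 + 3*k**2 - 9*k - 7); s_k = R·t_k = k*(-2*k**3 + 3*k**2 + 4*k + 2).
Check: Δs_k = -8*k**3 - 3*k**2 + 9*k + 7. ✓
Telescoping: Σ = s_(10) − s_(3) = -16580 − (-39) = -16541.

Σ = -16541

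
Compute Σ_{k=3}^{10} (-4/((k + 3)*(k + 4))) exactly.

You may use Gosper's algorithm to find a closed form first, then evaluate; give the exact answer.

Σ = -8/21

Compute t_(k+1)/t_k: get (k + 3)/(k + 5).
A = k + 3, B = k + 5, C = 1.
Solve (k + 3)·f(k+1) − (k + 4)·f(k) = 1.
Bound: deg f ≤ 1.
Coefficient equations give f(k) = k/3.
Then R = B(k−1)f/C = k*(k + 4)/3, so s_k = R(k)·t_k = -4*k/(3*k + 9).
s_(k+1) − s_k = -4/(k**2 + 7*k + 12) = t_k.
Telescoping: Σ = s_(11) − s_(3) = -22/21 − (-2/3) = -8/21.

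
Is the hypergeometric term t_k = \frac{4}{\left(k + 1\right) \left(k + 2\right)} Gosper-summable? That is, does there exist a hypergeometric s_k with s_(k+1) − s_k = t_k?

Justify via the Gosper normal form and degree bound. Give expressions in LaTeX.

Yes. s_k = \frac{4 k}{k + 1}.

Ratio r(k) = (k + 1)/(k + 3).
Take A(k)=k + 1, B(k)=k + 3, C(k)=1.
Set up (k + 1)·f(k+1) − (k + 2)·f(k) − (1) = 0.
Degrees (1,1,0) ⇒ d ≤ 1.
Coefficient equations give f(k) = k.
So s_k = (B(k−1)f/C)·t_k = (k*(k + 2))·t_k = 4*k/(k + 1).
Δs = 4/(k**2 + 3*k + 2), as required.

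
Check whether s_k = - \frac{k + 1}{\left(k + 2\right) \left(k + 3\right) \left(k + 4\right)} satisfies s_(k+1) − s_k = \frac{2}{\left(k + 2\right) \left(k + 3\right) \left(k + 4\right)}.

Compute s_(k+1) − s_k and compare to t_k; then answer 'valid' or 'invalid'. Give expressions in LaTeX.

Invalid: residual - \frac{9}{k^{4} + 14 k^{3} + 71 k^{2} + 154 k + 120} ≠ 0.

s_(k+1) = (-k - 2)/((k + 3)*(k + 4)*(k + 5))
s_(k+1) − s_k = (2*k + 1)/(k**4 + 14*k**3 + 71*k**2 + 154*k + 120)
(s_(k+1) − s_k) − t_k = -9/(k**4 + 14*k**3 + 71*k**2 + 154*k + 120)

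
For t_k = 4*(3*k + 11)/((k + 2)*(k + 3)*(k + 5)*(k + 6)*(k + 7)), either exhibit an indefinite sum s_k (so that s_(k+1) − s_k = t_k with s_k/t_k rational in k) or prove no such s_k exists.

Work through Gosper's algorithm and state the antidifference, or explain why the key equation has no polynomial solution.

s_k = k*(k**2 + 13*k + 52)/(15*(k**3 + 13*k**2 + 52*k + 60))

r(k) = (k + 2)*(k + 5)*(3*k + 14)/((k + 4)*(k + 8)*(3*k + 11)) after simplifying.
Factor: A=k + 2; B=k + 8; C=k**2 + 23*k/3 + 44/3.
Need (k + 2)·f(k+1) − (k + 7)·f(k) = k**2 + 23*k/3 + 44/3.
Bound: deg f ≤ 5.
A polynomial solution: f(k) = k*(k + 3)*(k + 4)*(k**2 + 13*k + 52)/180.
Then R = B(k−1)f/C = k*(k + 3)*(k + 7)*(k**2 + 13*k + 52)/(60*(3*k + 11)), so s_k = R(k)·t_k = k*(k**2 + 13*k + 52)/(15*(k**3 + 13*k**2 + 52*k + 60)).
Check: Δs_k = 4*(3*k + 11)/(k**5 + 23*k**4 + 203*k**3 + 853*k**2 + 1692*k + 1260). ✓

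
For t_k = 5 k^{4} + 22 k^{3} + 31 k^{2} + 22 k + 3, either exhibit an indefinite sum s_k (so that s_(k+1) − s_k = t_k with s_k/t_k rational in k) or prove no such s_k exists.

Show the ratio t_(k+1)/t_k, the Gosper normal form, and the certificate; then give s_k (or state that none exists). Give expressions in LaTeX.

r(k) = (5*k**4 + 42*k**3 + 127*k**2 + 170*k + 83)/(5*k**4 + 22*k**3 + 31*k**2 + 22*k + 3) after simplifying.
A = 1, B = 1, C = k**4 + 22*k**3/5 + 31*k**2/5 + 22*k/5 + 3/5.
f must satisfy (1)·f(k+1) − (1)·f(k) = k**4 + 22*k**3/5 + 31*k**2/5 + 22*k/5 + 3/5.
deg f ≤ 5 (via 0,0,4).
Coefficient equations give f(k) = k*(k**4 + 3*k**3 + k**2 + k - 3)/5.
Certificate R = B(k−1)f/C = k*(k**4 + 3*k**3 + k**2 + k - 3)/(5*k**4 + 22*k**3 + 31*k**2 + 22*k + 3) gives s_k = k*(k**4 + 3*k**3 + k**2 + k - 3).
s_(k+1) − s_k = 5*k**4 + 22*k**3 + 31*k**2 + 22*k + 3 = t_k.

s_k = k \left(k^{4} + 3 k^{3} + k^{2} + k - 3\right)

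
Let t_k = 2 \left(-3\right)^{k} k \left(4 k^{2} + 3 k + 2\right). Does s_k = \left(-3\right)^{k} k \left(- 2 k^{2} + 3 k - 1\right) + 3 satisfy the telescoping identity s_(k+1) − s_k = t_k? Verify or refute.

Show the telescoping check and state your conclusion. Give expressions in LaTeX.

s_(k+1) = -3*(-3)**k*(k + 1)*(3*k - 2*(k + 1)**2 + 2) + 3
s_(k+1) − s_k = 2*(-3)**k*k*(4*k**2 + 3*k + 2)
(s_(k+1) − s_k) − t_k = 0

valid; difference matches t_k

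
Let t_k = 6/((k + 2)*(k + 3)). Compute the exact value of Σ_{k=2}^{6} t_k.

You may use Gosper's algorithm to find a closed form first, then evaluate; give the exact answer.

Σ = 5/6

The ratio is (k + 2)/(k + 4).
Gosper form: A/B · C(k+1)/C(k) with A=k + 2, B=k + 4, C=1.
Need (k + 2)·f(k+1) − (k + 3)·f(k) = 1.
From deg A=1, deg B=1, deg C=0: d=1.
Solving with deg f ≤ 1: f(k) = k/2.
Certificate R = B(k−1)f/C = k*(k + 3)/2 gives s_k = 3*k/(k + 2).
Verify: 6/(k**2 + 5*k + 6) matches t_k.
Telescoping: Σ = s_(7) − s_(2) = 7/3 − (3/2) = 5/6.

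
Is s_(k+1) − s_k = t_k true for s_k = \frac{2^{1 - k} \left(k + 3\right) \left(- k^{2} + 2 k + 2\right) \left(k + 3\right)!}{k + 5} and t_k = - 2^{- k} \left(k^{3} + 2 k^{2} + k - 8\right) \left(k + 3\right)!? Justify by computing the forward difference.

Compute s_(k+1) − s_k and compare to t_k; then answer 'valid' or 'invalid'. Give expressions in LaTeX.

s_(k+1) = -(k + 4)*(k**2 - 3)*factorial(k + 4)/(2**k*(k + 6))
s_(k+1) − s_k = -(k**5 + 11*k**4 + 39*k**3 + 45*k**2 - 60*k - 168)*factorial(k + 3)/(2**k*(k + 5)*(k + 6))
(s_(k+1) − s_k) − t_k = 2**(1 - k)*(k**4 + 7*k**3 + 9*k**2 + k - 36)*factorial(k + 3)/((k + 5)*(k + 6))

Invalid: residual \frac{2^{1 - k} \left(k^{4} + 7 k^{3} + 9 k^{2} + k - 36\right) \left(k + 3\right)!}{\left(k + 5\right) \left(k + 6\right)} ≠ 0.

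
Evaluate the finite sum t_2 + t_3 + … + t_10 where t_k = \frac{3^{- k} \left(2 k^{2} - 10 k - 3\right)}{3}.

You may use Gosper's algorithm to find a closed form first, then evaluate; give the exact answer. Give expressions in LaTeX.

The ratio is (2*k**2 - 6*k - 11)/(3*(2*k**2 - 10*k - 3)).
Factor: A=1/3; B=1; C=k**2 - 5*k - 3/2.
f must satisfy (1/3)·f(k+1) − (1)·f(k) = k**2 - 5*k - 3/2.
Bound: deg f ≤ 2.
Coefficient equations give f(k) = -3*(k**2 - 4*k - 3)/2.
Then R = B(k−1)f/C = -3*(k**2 - 4*k - 3)/(2*k**2 - 10*k - 3), so s_k = R(k)·t_k = (-k**2 + 4*k + 3)/3**k.
Δs = (2*k**2 - 10*k - 3)/(3*3**k), as required.
Σ_(k=2)^(10) t_k = s_(11) − s_(2) = -74/177147 − (7/9) = -137855/177147.

Σ = -137855/177147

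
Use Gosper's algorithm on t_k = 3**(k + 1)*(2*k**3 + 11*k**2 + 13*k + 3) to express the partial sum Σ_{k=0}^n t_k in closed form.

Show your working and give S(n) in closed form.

t_(k+1)/t_k = 3*(2*k**3 + 17*k**2 + 41*k + 29)/(2*k**3 + 11*k**2 + 13*k + 3).
Normal form (A,B,C) = (3, 1, k**3 + 11*k**2/2 + 13*k/2 + 3/2).
f must satisfy (3)·f(k+1) − (1)·f(k) = k**3 + 11*k**2/2 + 13*k/2 + 3/2.
From deg A=0, deg B=0, deg C=3: d=3.
A polynomial solution: f(k) = k*(k**2 + k - 1)/2.
So s_k = (B(k−1)f/C)·t_k = (k*(k**2 + k - 1)/(2*k**3 + 11*k**2 + 13*k + 3))·t_k = 3**(k + 1)*k*(k**2 + k - 1).
Δs = 3**(k + 1)*(2*k**3 + 11*k**2 + 13*k + 3), as required.
Evaluate: s_(n+1) = 3**(n + 2)*(n**3 + 4*n**2 + 4*n + 1); subtract s_(0) = 0 ⇒ S(n) = 3**(n + 2)*(n**3 + 4*n**2 + 4*n + 1).

S(n) = 3**(n + 2)*(n**3 + 4*n**2 + 4*n + 1)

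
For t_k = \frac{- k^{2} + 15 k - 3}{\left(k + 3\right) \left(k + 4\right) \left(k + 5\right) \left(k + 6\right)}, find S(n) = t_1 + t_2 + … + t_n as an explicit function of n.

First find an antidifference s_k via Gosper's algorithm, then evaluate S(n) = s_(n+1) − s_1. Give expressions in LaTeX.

Compute t_(k+1)/t_k: get -(k + 3)*(15*k - (k + 1)**2 + 12)/((k + 7)*(k**2 - 15*k + 3)).
So A=k + 3 and B=k + 7, with C=k**2 - 15*k + 3.
f must satisfy (k + 3)·f(k+1) − (k + 6)·f(k) = k**2 - 15*k + 3.
From deg A=1, deg B=1, deg C=2: d=3.
Solve for f: f(k) = -k*(k**2 + 42*k - 73)/30 (degree 3 ≤ 3).
Certificate R = B(k−1)f/C = -k*(k + 6)*(k**2 + 42*k - 73)/(30*(k**2 - 15*k + 3)) gives s_k = k*(k**2 + 42*k - 73)/(30*(k + 3)*(k + 4)*(k + 5)).
s_(k+1) − s_k = (-k**2 + 15*k - 3)/(k**4 + 18*k**3 + 119*k**2 + 342*k + 360) = t_k.
Telescope: S(n) = s_(n+1) − s_(1) = (n**3 + 45*n**2 + 14*n - 30)/(30*(n**3 + 15*n**2 + 74*n + 120)) − (-1/120) = n*(n**2 + 39*n + 26)/(24*(n**3 + 15*n**2 + 74*n + 120)).

S(n) = \frac{n \left(n^{2} + 39 n + 26\right)}{24 \left(n^{3} + 15 n^{2} + 74 n + 120\right)}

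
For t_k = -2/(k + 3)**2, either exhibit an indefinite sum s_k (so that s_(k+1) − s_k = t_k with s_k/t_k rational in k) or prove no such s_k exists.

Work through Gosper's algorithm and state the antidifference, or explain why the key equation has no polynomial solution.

The ratio is (k + 3)**2/(k + 4)**2.
Normal form (A,B,C) = (k**2 + 6*k + 9, k**2 + 8*k + 16, 1).
Need (k**2 + 6*k + 9)·f(k+1) − (k**2 + 6*k + 9)·f(k) = 1.
Bound: deg f ≤ 0.
f = c0 ⇒ A·f(k+1) − B(k−1)·f(k) − C = -1. The system {-1 = 0} is inconsistent; no antidifference.

none (Gosper's algorithm certifies no s_k)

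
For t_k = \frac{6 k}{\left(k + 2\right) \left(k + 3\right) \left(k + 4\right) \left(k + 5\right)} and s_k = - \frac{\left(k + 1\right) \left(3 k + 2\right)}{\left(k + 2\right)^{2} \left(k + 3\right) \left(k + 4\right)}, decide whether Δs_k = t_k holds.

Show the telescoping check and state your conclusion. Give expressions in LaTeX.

s_(k+1) = -(k + 2)*(3*k + 5)/((k + 3)**2*(k + 4)*(k + 5))
s_(k+1) − s_k = ((k + 1)*(k + 3)*(k + 5)*(3*k + 2) - (k + 2)**3*(3*k + 5))/((k + 2)**2*(k + 3)**2*(k + 4)*(k + 5))
(s_(k+1) − s_k) − t_k = (-9*k**2 - 29*k - 10)/(k**6 + 19*k**5 + 147*k**4 + 593*k**3 + 1316*k**2 + 1524*k + 720)

Invalid: residual \frac{- 9 k^{2} - 29 k - 10}{k^{6} + 19 k^{5} + 147 k^{4} + 593 k^{3} + 1316 k^{2} + 1524 k + 720} ≠ 0.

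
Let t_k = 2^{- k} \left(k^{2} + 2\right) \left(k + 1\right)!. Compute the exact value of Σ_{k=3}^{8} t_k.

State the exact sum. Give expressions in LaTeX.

Σ = 113388

r(k) = (k + 2)*((k + 1)**2 + 2)/(2*(k**2 + 2)) after simplifying.
Normal form (A,B,C) = (k/2 + 1, 1, k**2 + 2).
Solve (k/2 + 1)·f(k+1) − (1)·f(k) = k**2 + 2.
From deg A=1, deg B=0, deg C=2: d=1.
Solving with deg f ≤ 1: f(k) = 2*(k - 1).
R(k) = B(k−1)·f(k)/C(k) = 2*(k - 1)/(k**2 + 2); s_k = R·t_k = 2**(1 - k)*(k - 1)*factorial(k + 1).
s_(k+1) − s_k = (k**2 + 2)*factorial(k + 1)/2**k = t_k.
Σ_(k=3)^(8) t_k = s_(9) − s_(3) = 113400 − (12) = 113388.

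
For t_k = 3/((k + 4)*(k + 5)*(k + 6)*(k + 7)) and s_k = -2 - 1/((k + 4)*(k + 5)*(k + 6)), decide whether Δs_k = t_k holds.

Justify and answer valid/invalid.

Valid: the claim telescopes to t_k.

s_(k+1) = -2 - 1/((k + 5)*(k + 6)*(k + 7))
s_(k+1) − s_k = 3/((k + 4)*(k + 5)*(k + 6)*(k + 7))
(s_(k+1) − s_k) − t_k = 0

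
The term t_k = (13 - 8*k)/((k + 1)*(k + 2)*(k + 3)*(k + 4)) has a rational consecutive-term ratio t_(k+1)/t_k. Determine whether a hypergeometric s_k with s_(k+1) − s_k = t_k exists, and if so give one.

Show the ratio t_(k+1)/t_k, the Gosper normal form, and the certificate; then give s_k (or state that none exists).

s_k = k*(k**2 + 6*k + 19)/(2*(k + 1)*(k + 2)*(k + 3))

r(k) = (k + 1)*(8*k - 5)/((k + 5)*(8*k - 13)) after simplifying.
So A=k + 1 and B=k + 5, with C=k - 13/8.
Key eq: (k + 1)·f(k+1) = (k + 4)·f(k) + (k - 13/8).
From deg A=1, deg B=1, deg C=1: d=3.
Match coefficients ⇒ f(k) = -k*(k**2 + 6*k + 19)/16.
Certificate R = B(k−1)f/C = -k*(k + 4)*(k**2 + 6*k + 19)/(2*(8*k - 13)) gives s_k = k*(k**2 + 6*k + 19)/(2*(k + 1)*(k + 2)*(k + 3)).
s_(k+1) − s_k = (13 - 8*k)/(k**4 + 10*k**3 + 35*k**2 + 50*k + 24) = t_k.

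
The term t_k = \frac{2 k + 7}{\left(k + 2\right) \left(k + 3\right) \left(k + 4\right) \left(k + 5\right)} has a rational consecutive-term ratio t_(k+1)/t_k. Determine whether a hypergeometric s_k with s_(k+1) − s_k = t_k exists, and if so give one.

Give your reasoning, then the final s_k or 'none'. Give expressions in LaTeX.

s_k = \frac{k \left(k + 6\right)}{8 \left(k^{2} + 6 k + 8\right)}

Ratio r(k) = (k + 2)*(2*k + 9)/((k + 6)*(2*k + 7)).
Normal form (A,B,C) = (k + 2, k + 6, k + 7/2).
Solve (k + 2)·f(k+1) − (k + 5)·f(k) = k + 7/2.
From deg A=1, deg B=1, deg C=1: d=3.
Match coefficients ⇒ f(k) = k*(k + 3)*(k + 6)/16.
Get s_k = R·t_k = k*(k + 6)/(8*(k**2 + 6*k + 8)) with R(k) = B(k−1)f(k)/C(k) = k*(k + 3)*(k + 5)*(k + 6)/(8*(2*k + 7)).
Verify: (2*k + 7)/(k**4 + 14*k**3 + 71*k**2 + 154*k + 120) matches t_k.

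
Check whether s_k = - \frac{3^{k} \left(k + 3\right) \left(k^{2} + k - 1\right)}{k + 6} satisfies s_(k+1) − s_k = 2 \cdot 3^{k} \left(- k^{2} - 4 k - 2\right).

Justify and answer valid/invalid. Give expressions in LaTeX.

s_(k+1) = -3**(k + 1)*(k + 4)*(k + (k + 1)**2)/(k + 7)
s_(k+1) − s_k = 3**k*(-2*k**4 - 28*k**3 - 135*k**2 - 235*k - 93)/(k**2 + 13*k + 42)
(s_(k+1) − s_k) − t_k = 3**(k + 1)*(2*k**3 + 19*k**2 + 51*k + 25)/(k**2 + 13*k + 42)

Invalid: residual \frac{3^{k + 1} \left(2 k^{3} + 19 k^{2} + 51 k + 25\right)}{k^{2} + 13 k + 42} ≠ 0.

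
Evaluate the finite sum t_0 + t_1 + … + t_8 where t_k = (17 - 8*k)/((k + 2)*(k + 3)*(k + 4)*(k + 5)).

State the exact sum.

The ratio is (k + 2)*(8*k - 9)/((k + 6)*(8*k - 17)).
Take A(k)=k + 2, B(k)=k + 6, C(k)=k - 17/8.
Set up (k + 2)·f(k+1) − (k + 5)·f(k) − (k - 17/8) = 0.
From deg A=1, deg B=1, deg C=1: d=3.
Match coefficients ⇒ f(k) = -k*(k**2 + 9*k + 58)/64.
Certificate R = B(k−1)f/C = -k*(k + 5)*(k**2 + 9*k + 58)/(8*(8*k - 17)) gives s_k = k*(k**2 + 9*k + 58)/(8*(k + 2)*(k + 3)*(k + 4)).
Verify: (17 - 8*k)/(k**4 + 14*k**3 + 71*k**2 + 154*k + 120) matches t_k.
Σ_(k=0)^(8) t_k = s_(9) − s_(0) = 15/104 − (0) = 15/104.

Σ = 15/104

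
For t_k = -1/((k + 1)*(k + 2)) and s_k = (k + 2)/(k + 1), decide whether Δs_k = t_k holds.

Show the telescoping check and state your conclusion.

s_(k+1) = (k + 3)/(k + 2)
s_(k+1) − s_k = -1/(k**2 + 3*k + 2)
(s_(k+1) − s_k) − t_k = 0

Valid: the claim telescopes to t_k.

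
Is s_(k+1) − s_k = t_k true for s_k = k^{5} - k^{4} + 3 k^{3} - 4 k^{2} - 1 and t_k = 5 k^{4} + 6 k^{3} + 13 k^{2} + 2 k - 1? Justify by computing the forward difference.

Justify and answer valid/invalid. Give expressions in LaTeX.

s_(k+1) = k**5 + 4*k**4 + 9*k**3 + 9*k**2 + 2*k - 2
s_(k+1) − s_k = 5*k**4 + 6*k**3 + 13*k**2 + 2*k - 1
(s_(k+1) − s_k) − t_k = 0

Valid: the claim telescopes to t_k.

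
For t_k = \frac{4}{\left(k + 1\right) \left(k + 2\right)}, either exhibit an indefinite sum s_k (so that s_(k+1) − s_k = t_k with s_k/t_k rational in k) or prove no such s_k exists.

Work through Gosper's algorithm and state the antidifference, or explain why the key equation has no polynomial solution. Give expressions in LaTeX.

s_k = \frac{4 k}{k + 1}

The ratio is (k + 1)/(k + 3).
Normal form (A,B,C) = (k + 1, k + 3, 1).
Solve (k + 1)·f(k+1) − (k + 2)·f(k) = 1.
Degrees (1,1,0) ⇒ d ≤ 1.
A polynomial solution: f(k) = k.
Then R = B(k−1)f/C = k*(k + 2), so s_k = R(k)·t_k = 4*k/(k + 1).
Check: Δs_k = 4/(k**2 + 3*k + 2). ✓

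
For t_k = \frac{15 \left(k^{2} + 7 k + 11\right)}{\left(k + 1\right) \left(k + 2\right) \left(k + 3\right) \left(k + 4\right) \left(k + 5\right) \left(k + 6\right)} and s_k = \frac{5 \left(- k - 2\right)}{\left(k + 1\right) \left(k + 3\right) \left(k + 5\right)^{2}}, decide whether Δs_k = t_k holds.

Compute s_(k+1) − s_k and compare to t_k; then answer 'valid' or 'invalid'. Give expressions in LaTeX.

Invalid: residual \frac{15 \left(- 4 k^{3} - 48 k^{2} - 182 k - 213\right)}{k^{8} + 32 k^{7} + 436 k^{6} + 3290 k^{5} + 14959 k^{4} + 41678 k^{3} + 68844 k^{2} + 60840 k + 21600} ≠ 0.

s_(k+1) = 5*(-k - 3)/((k + 2)*(k + 4)*(k + 6)**2)
s_(k+1) − s_k = 5*(-(k + 1)*(k + 3)**2*(k + 5)**2 + (k + 2)**2*(k + 4)*(k + 6)**2)/((k + 1)*(k + 2)*(k + 3)*(k + 4)*(k + 5)**2*(k + 6)**2)
(s_(k+1) − s_k) − t_k = 15*(-4*k**3 - 48*k**2 - 182*k - 213)/(k**8 + 32*k**7 + 436*k**6 + 3290*k**5 + 14959*k**4 + 41678*k**3 + 68844*k**2 + 60840*k + 21600)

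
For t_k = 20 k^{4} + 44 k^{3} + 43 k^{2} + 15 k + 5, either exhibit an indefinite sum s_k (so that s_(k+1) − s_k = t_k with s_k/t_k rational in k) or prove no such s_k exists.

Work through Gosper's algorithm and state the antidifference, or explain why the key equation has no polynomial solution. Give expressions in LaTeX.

Compute t_(k+1)/t_k: get (20*k**4 + 124*k**3 + 295*k**2 + 313*k + 127)/(20*k**4 + 44*k**3 + 43*k**2 + 15*k + 5).
So A=1 and B=1, with C=k**4 + 11*k**3/5 + 43*k**2/20 + 3*k/4 + 1/4.
Set up (1)·f(k+1) − (1)·f(k) − (k**4 + 11*k**3/5 + 43*k**2/20 + 3*k/4 + 1/4) = 0.
Degrees (0,0,4) ⇒ d ≤ 5.
Coefficient equations give f(k) = k*(4*k**4 + k**3 - k**2 - 3*k + 4)/20.
R(k) = B(k−1)·f(k)/C(k) = k*(4*k**4 + k**3 - k**2 - 3*k + 4)/(20*k**4 + 44*k**3 + 43*k**2 + 15*k + 5); s_k = R·t_k = k*(4*k**4 + k**3 - k**2 - 3*k + 4).
Verify: 20*k**4 + 44*k**3 + 43*k**2 + 15*k + 5 matches t_k.

s_k = k \left(4 k^{4} + k^{3} - k^{2} - 3 k + 4\right)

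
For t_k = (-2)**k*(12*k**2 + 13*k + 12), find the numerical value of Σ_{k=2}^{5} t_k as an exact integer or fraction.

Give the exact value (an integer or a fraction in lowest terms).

The ratio is 2*(-12*k**2 - 37*k - 37)/(12*k**2 + 13*k + 12).
Normal form (A,B,C) = (-2, 1, k**2 + 13*k/12 + 1).
Key eq: (-2)·f(k+1) = (1)·f(k) + (k**2 + 13*k/12 + 1).
deg f ≤ 2 (via 0,0,2).
Match coefficients ⇒ f(k) = -(4*k**2 - k + 2)/12.
Certificate R = B(k−1)f/C = -(4*k**2 - k + 2)/(12*k**2 + 13*k + 12) gives s_k = (-2)**k*(-4*k**2 + k - 2).
Verify: (-2)**k*(12*k**2 + 13*k + 12) matches t_k.
Evaluate s at k=6 and k=2: -8960 and -64; difference -8896.

Σ = -8896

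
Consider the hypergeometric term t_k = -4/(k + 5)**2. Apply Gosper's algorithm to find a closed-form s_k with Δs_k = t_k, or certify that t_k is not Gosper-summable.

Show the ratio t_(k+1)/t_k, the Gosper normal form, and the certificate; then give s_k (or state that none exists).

none — t_k is not Gosper-summable

Compute t_(k+1)/t_k: get (k + 5)**2/(k + 6)**2.
Take A(k)=k**2 + 10*k + 25, B(k)=k**2 + 12*k + 36, C(k)=1.
Key eq: (k**2 + 10*k + 25)·f(k+1) = (k**2 + 10*k + 25)·f(k) + (1).
d = 0 from the (2,2,0) case.
Write f(k) = c0. Then LHS − RHS = -1, requiring -1 = 0: contradictory. No certificate.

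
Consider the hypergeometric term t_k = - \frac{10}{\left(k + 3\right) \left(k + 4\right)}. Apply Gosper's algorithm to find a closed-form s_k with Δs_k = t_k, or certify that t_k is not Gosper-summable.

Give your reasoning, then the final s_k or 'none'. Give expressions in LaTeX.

s_k = - \frac{10 k}{3 k + 9}

Compute t_(k+1)/t_k: get (k + 3)/(k + 5).
So A=k + 3 and B=k + 5, with C=1.
Need (k + 3)·f(k+1) − (k + 4)·f(k) = 1.
deg f ≤ 1 (via 1,1,0).
Coefficient equations give f(k) = k/3.
Get s_k = R·t_k = -10*k/(3*k + 9) with R(k) = B(k−1)f(k)/C(k) = k*(k + 4)/3.
s_(k+1) − s_k = -10/(k**2 + 7*k + 12) = t_k.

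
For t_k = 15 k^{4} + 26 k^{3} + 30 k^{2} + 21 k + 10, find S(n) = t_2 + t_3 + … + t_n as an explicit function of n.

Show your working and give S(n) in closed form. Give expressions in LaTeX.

S(n) = 3 n^{5} + 14 n^{4} + 28 n^{3} + 32 n^{2} + 25 n - 102

The ratio is (15*k**4 + 86*k**3 + 198*k**2 + 219*k + 102)/(15*k**4 + 26*k**3 + 30*k**2 + 21*k + 10).
So A=1 and B=1, with C=k**4 + 26*k**3/15 + 2*k**2 + 7*k/5 + 2/3.
Set up (1)·f(k+1) − (1)·f(k) − (k**4 + 26*k**3/15 + 2*k**2 + 7*k/5 + 2/3) = 0.
Degrees (0,0,4) ⇒ d ≤ 5.
A polynomial solution: f(k) = k*(3*k**4 - k**3 + 2*k**2 + 2*k + 4)/15.
Get s_k = R·t_k = k*(3*k**4 - k**3 + 2*k**2 + 2*k + 4) with R(k) = B(k−1)f(k)/C(k) = k*(3*k**4 - k**3 + 2*k**2 + 2*k + 4)/(15*k**4 + 26*k**3 + 30*k**2 + 21*k + 10).
Δs = 15*k**4 + 26*k**3 + 30*k**2 + 21*k + 10, as required.
Σ_(k=2)^n t_k = s_(n+1) − s_(2) = (3*n**5 + 14*n**4 + 28*n**3 + 32*n**2 + 25*n + 10) − (112), i.e. 3*n**5 + 14*n**4 + 28*n**3 + 32*n**2 + 25*n - 102.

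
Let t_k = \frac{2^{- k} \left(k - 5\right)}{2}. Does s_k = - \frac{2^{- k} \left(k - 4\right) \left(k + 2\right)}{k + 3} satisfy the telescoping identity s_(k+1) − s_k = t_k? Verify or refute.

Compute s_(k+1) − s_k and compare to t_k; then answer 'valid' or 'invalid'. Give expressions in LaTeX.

Invalid: residual \frac{2^{- k} \left(23 - k^{2}\right)}{2 \left(k^{2} + 7 k + 12\right)} ≠ 0.

s_(k+1) = (9 - k**2)/(2*2**k*(k + 4))
s_(k+1) − s_k = (k**3 + k**2 - 23*k - 37)/(2*2**k*(k**2 + 7*k + 12))
(s_(k+1) − s_k) − t_k = (23 - k**2)/(2*2**k*(k**2 + 7*k + 12))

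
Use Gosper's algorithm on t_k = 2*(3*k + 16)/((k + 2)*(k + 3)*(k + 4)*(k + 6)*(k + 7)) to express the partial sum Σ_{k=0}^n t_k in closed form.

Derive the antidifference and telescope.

Ratio r(k) = (k + 2)*(k + 6)*(3*k + 19)/((k + 5)*(k + 8)*(3*k + 16)).
Gosper form: A/B · C(k+1)/C(k) with A=k + 2, B=k + 8, C=k**2 + 31*k/3 + 80/3.
Key eq: (k + 2)·f(k+1) = (k + 7)·f(k) + (k**2 + 31*k/3 + 80/3).
Bound: deg f ≤ 5.
Match coefficients ⇒ f(k) = k*(k + 4)*(k + 5)*(k**2 + 11*k + 36)/108.
R(k) = B(k−1)·f(k)/C(k) = k*(k + 4)*(k + 7)*(k**2 + 11*k + 36)/(36*(3*k + 16)); s_k = R·t_k = k*(k**2 + 11*k + 36)/(18*(k**3 + 11*k**2 + 36*k + 36)).
Check: Δs_k = 2*(3*k + 16)/(k**5 + 22*k**4 + 185*k**3 + 740*k**2 + 1404*k + 1008). ✓
Σ_(k=0)^n t_k = s_(n+1) − s_(0) = ((n**3 + 14*n**2 + 61*n + 48)/(18*(n**3 + 14*n**2 + 61*n + 84))) − (0), i.e. (n**3 + 14*n**2 + 61*n + 48)/(18*(n**3 + 14*n**2 + 61*n + 84)).

S(n) = (n**3 + 14*n**2 + 61*n + 48)/(18*(n**3 + 14*n**2 + 61*n + 84))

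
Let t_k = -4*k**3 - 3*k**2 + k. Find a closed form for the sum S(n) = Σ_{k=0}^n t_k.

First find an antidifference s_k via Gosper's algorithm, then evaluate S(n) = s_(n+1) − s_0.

S(n) = n**2*(-n**2 - 3*n - 2)

r(k) = (4*k**2 + 11*k + 6)/(k*(4*k - 1)) after simplifying.
So A=1 and B=1, with C=k**3 + 3*k**2/4 - k/4.
f must satisfy (1)·f(k+1) − (1)·f(k) = k**3 + 3*k**2/4 - k/4.
Bound: deg f ≤ 4.
Solving with deg f ≤ 4: f(k) = k*(k - 1)**2*(k + 1)/4.
So s_k = (B(k−1)f/C)·t_k = ((k - 1)**2/(4*k - 1))·t_k = k*(-k**3 + k**2 + k - 1).
Check: Δs_k = k*(-4*k**2 - 3*k + 1). ✓
Telescope: S(n) = s_(n+1) − s_(0) = n**2*(-n**2 - 3*n - 2) − (0) = n**2*(-n**2 - 3*n - 2).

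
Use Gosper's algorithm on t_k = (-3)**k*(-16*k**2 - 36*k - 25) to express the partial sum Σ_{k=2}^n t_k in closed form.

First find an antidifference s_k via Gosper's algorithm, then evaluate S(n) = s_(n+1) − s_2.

S(n) = -12*(-3)**n*n**2 - 33*(-3)**n*n - 24*(-3)**n - 207

r(k) = 3*(-16*k**2 - 68*k - 77)/(16*k**2 + 36*k + 25) after simplifying.
Normal form (A,B,C) = (-3, 1, k**2 + 9*k/4 + 25/16).
Solve (-3)·f(k+1) − (1)·f(k) = k**2 + 9*k/4 + 25/16.
d = 2 from the (0,0,2) case.
Coefficient equations give f(k) = -(4*k**2 + 3*k + 1)/16.
So s_k = (B(k−1)f/C)·t_k = (-(4*k**2 + 3*k + 1)/(16*k**2 + 36*k + 25))·t_k = (-3)**k*(4*k**2 + 3*k + 1).
Δs = (-3)**k*(-16*k**2 - 36*k - 25), as required.
Telescope: S(n) = s_(n+1) − s_(2) = (-3)**(n + 1)*(4*n**2 + 11*n + 8) − (207) = -12*(-3)**n*n**2 - 33*(-3)**n*n - 24*(-3)**n - 207.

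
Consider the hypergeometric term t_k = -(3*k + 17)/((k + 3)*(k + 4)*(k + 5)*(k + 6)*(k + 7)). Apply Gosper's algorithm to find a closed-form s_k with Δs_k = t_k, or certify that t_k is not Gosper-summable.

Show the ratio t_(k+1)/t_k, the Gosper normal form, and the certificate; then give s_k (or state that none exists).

Ratio r(k) = (k + 3)*(3*k + 20)/((k + 8)*(3*k + 17)).
A = k + 3, B = k + 8, C = k + 17/3.
Set up (k + 3)·f(k+1) − (k + 7)·f(k) − (k + 17/3) = 0.
From deg A=1, deg B=1, deg C=1: d=4.
A polynomial solution: f(k) = k*(k + 5)*(k**2 + 13*k + 54)/216.
R(k) = B(k−1)·f(k)/C(k) = k*(k + 5)*(k + 7)*(k**2 + 13*k + 54)/(72*(3*k + 17)); s_k = R·t_k = k*(-k**2 - 13*k - 54)/(72*(k**3 + 13*k**2 + 54*k + 72)).
s_(k+1) − s_k = (-3*k - 17)/(k**5 + 25*k**4 + 245*k**3 + 1175*k**2 + 2754*k + 2520) = t_k.

s_k = k*(-k**2 - 13*k - 54)/(72*(k**3 + 13*k**2 + 54*k + 72))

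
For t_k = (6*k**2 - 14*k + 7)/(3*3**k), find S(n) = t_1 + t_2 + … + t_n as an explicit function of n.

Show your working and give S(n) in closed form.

S(n) = 3**(-n - 1)*(2*3**n - 3*n**2 - 2*n - 2)

Compute t_(k+1)/t_k: get (6*k**2 - 2*k - 1)/(3*(6*k**2 - 14*k + 7)).
Normal form (A,B,C) = (1/3, 1, k**2 - 7*k/3 + 7/6).
Solve (1/3)·f(k+1) − (1)·f(k) = k**2 - 7*k/3 + 7/6.
d = 2 from the (0,0,2) case.
A polynomial solution: f(k) = -(3*k**2 - 4*k + 3)/2.
R(k) = B(k−1)·f(k)/C(k) = -3*(3*k**2 - 4*k + 3)/(6*k**2 - 14*k + 7); s_k = R·t_k = (-3*k**2 + 4*k - 3)/3**k.
Verify: (6*k**2 - 14*k + 7)/(3*3**k) matches t_k.
s_(n+1) = 3**(-n - 1)*(-3*n**2 - 2*n - 2) and s_(1) = -2/3, so S(n) = 3**(-n - 1)*(2*3**n - 3*n**2 - 2*n - 2).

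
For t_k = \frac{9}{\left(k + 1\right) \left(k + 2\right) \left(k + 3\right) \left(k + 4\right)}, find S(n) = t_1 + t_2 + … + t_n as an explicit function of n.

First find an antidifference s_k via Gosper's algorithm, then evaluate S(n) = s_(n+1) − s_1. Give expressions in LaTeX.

t_(k+1)/t_k = (k + 1)/(k + 5).
Factor: A=k + 1; B=k + 5; C=1.
Solve (k + 1)·f(k+1) − (k + 4)·f(k) = 1.
d = 3 from the (1,1,0) case.
Solving with deg f ≤ 3: f(k) = k*(k**2 + 6*k + 11)/18.
Then R = B(k−1)f/C = k*(k + 4)*(k**2 + 6*k + 11)/18, so s_k = R(k)·t_k = k*(k**2 + 6*k + 11)/(2*(k + 1)*(k + 2)*(k + 3)).
Check: Δs_k = 9/(k**4 + 10*k**3 + 35*k**2 + 50*k + 24). ✓
Telescope: S(n) = s_(n+1) − s_(1) = (n**3 + 9*n**2 + 26*n + 18)/(2*(n**3 + 9*n**2 + 26*n + 24)) − (3/8) = n*(n**2 + 9*n + 26)/(8*(n**3 + 9*n**2 + 26*n + 24)).

S(n) = \frac{n \left(n^{2} + 9 n + 26\right)}{8 \left(n^{3} + 9 n^{2} + 26 n + 24\right)}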